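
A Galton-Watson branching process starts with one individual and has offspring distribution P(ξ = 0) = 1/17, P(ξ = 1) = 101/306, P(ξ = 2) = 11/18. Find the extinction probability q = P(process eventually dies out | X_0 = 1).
q = 18/187

The pgf is f(s) = 1/17 + 101/306·s + 11/18·s². The extinction probability q is the smallest fixed point of f in [0, 1]. Setting s = f(s):
  11/18·s² + (101/306 − 1)·s + 1/17 = 0
  11/18·s² − (1/17 + 11/18)·s + 1/17 = 0
which factors as (s − 1)·(11/18·s − 1/17) = 0, giving roots s = 1 and s = (1/17)/(11/18) = 18/187.
Mean offspring μ = 101/306 + 2·11/18 = 475/306 > 1 (supercritical), so q < 1. The extinction probability is the smaller root: q = (1/17)/(11/18) = 18/187.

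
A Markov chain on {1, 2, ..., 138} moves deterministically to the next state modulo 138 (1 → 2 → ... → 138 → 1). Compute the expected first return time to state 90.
E[T_90 | X_0 = 90] = 138

The chain cycles deterministically, so starting at state 90 it returns in exactly 138 steps. Equivalently, the stationary distribution is uniform π_j = 1/138 for every state j, so by Kac's formula E[T_90] = 1/π_90 = 138.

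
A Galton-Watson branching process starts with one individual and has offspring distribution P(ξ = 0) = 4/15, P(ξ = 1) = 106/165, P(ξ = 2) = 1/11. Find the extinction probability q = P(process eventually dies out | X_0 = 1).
q = 1

Mean offspring μ = 0·4/15 + 1·106/165 + 2·1/11 = 136/165 ≤ 1. For μ ≤ 1 with offspring not concentrated at 1, the Galton-Watson process goes extinct almost surely, so q = 1.
(Algebraic check: The pgf is f(s) = 4/15 + 106/165·s + 1/11·s². The extinction probability q is the smallest fixed point of f in [0, 1]. Setting s = f(s):
  1/11·s² + (106/165 − 1)·s + 4/15 = 0
  1/11·s² − (4/15 + 1/11)·s + 4/15 = 0
which factors as (s − 1)·(1/11·s − 4/15) = 0, giving roots s = 1 and s = (4/15)/(1/11) = 44/15. Since 44/15 ≥ 1, the smallest root in [0, 1] is s = 1.)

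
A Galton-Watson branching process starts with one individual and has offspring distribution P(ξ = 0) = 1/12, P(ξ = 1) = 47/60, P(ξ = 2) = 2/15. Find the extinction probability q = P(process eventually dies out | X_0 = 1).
q = 5/8

The pgf is f(s) = 1/12 + 47/60·s + 2/15·s². The extinction probability q is the smallest fixed point of f in [0, 1]. Setting s = f(s):
  2/15·s² + (47/60 − 1)·s + 1/12 = 0
  2/15·s² − (1/12 + 2/15)·s + 1/12 = 0
which factors as (s − 1)·(2/15·s − 1/12) = 0, giving roots s = 1 and s = (1/12)/(2/15) = 5/8.
Mean offspring μ = 47/60 + 2·2/15 = 21/20 > 1 (supercritical), so q < 1. The extinction probability is the smaller root: q = (1/12)/(2/15) = 5/8.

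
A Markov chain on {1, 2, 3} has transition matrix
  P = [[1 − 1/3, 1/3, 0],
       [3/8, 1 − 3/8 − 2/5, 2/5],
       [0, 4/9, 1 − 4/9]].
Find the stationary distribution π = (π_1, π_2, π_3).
π = (45/121, 40/121, 36/121)

This is a birth-death chain on three states, which satisfies detailed balance: π_1 · P_{12} = π_2 · P_{21} and π_2 · P_{23} = π_3 · P_{32}.
From π_1 · 1/3 = π_2 · 3/8: π_2/π_1 = (1/3)/(3/8) = 8/9.
From π_2 · 2/5 = π_3 · 4/9: π_3/π_2 = (2/5)/(4/9) = 9/10.
Take π_1 proportional to 1; then unnormalized π = (1, 8/9, 4/5). Normalize by dividing by the sum 121/45:
  π = (45/121, 40/121, 36/121).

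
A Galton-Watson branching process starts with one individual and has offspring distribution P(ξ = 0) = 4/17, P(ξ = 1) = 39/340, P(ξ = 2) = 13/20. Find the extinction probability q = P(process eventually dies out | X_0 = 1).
q = 80/221

The pgf is f(s) = 4/17 + 39/340·s + 13/20·s². The extinction probability q is the smallest fixed point of f in [0, 1]. Setting s = f(s):
  13/20·s² + (39/340 − 1)·s + 4/17 = 0
  13/20·s² − (4/17 + 13/20)·s + 4/17 = 0
which factors as (s − 1)·(13/20·s − 4/17) = 0, giving roots s = 1 and s = (4/17)/(13/20) = 80/221.
Mean offspring μ = 39/340 + 2·13/20 = 481/340 > 1 (supercritical), so q < 1. The extinction probability is the smaller root: q = (4/17)/(13/20) = 80/221.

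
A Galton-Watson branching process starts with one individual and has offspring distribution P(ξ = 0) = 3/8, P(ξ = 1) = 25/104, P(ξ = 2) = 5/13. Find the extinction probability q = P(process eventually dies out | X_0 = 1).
q = 39/40

The pgf is f(s) = 3/8 + 25/104·s + 5/13·s². The extinction probability q is the smallest fixed point of f in [0, 1]. Setting s = f(s):
  5/13·s² + (25/104 − 1)·s + 3/8 = 0
  5/13·s² − (3/8 + 5/13)·s + 3/8 = 0
which factors as (s − 1)·(5/13·s − 3/8) = 0, giving roots s = 1 and s = (3/8)/(5/13) = 39/40.
Mean offspring μ = 25/104 + 2·5/13 = 105/104 > 1 (supercritical), so q < 1. The extinction probability is the smaller root: q = (3/8)/(5/13) = 39/40.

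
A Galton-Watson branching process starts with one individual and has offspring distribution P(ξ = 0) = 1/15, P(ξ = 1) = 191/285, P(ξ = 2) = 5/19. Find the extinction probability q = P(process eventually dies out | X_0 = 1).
q = 19/75

The pgf is f(s) = 1/15 + 191/285·s + 5/19·s². The extinction probability q is the smallest fixed point of f in [0, 1]. Setting s = f(s):
  5/19·s² + (191/285 − 1)·s + 1/15 = 0
  5/19·s² − (1/15 + 5/19)·s + 1/15 = 0
which factors as (s − 1)·(5/19·s − 1/15) = 0, giving roots s = 1 and s = (1/15)/(5/19) = 19/75.
Mean offspring μ = 191/285 + 2·5/19 = 341/285 > 1 (supercritical), so q < 1. The extinction probability is the smaller root: q = (1/15)/(5/19) = 19/75.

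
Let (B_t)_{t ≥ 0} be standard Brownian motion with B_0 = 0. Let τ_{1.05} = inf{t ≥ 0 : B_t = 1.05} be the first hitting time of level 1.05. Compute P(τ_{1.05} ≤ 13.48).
P(τ_{1.05} ≤ 13.48) = 2(1 − Φ(1.05/√13.48)) = 2(1 − Φ(0.2860)) ≈ 0.7749

By the reflection principle for standard BM, P(τ_b ≤ t) = 2 · P(B_t ≥ b). Since B_t ~ N(0, t), P(B_t ≥ 1.05) = 1 − Φ(1.05/√t) = 1 − Φ(1.05/√13.48) = 1 − Φ(0.2860) ≈ 0.38744. Doubling: P(τ_{1.05} ≤ 13.48) ≈ 2 · 0.38744 = 0.77488 ≈ 0.7749.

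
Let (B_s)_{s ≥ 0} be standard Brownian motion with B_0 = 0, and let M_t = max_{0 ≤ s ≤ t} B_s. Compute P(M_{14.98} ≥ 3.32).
P(M_{14.98} ≥ 3.32) = 2·P(B_{14.98} ≥ 3.32) = 2(1 − Φ(3.32/√14.98)) ≈ 0.3910

By the reflection principle for Brownian motion, P(M_t ≥ a) = 2 · P(B_t ≥ a) for a ≥ 0. Since B_t ~ N(0, t), P(B_t ≥ 3.32) = 1 − Φ(3.32/√t) = 1 − Φ(3.32/√14.98) = 1 − Φ(0.8578). So
  P(M_{14.98} ≥ 3.32) = 2(1 − Φ(0.8578)) ≈ 0.3910.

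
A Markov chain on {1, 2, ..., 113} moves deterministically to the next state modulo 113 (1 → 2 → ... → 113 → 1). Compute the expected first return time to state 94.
E[T_94 | X_0 = 94] = 113

The chain cycles deterministically, so starting at state 94 it returns in exactly 113 steps. Equivalently, the stationary distribution is uniform π_j = 1/113 for every state j, so by Kac's formula E[T_94] = 1/π_94 = 113.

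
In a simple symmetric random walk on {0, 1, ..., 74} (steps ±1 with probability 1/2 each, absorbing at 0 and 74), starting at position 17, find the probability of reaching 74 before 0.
P(hit 74 before 0) = 17/74

Let u_k = P(hit 74 before 0 | start at k). Then u_0 = 0, u_74 = 1, and u_k = u_{k-1}/2 + u_{k+1}/2 for 1 ≤ k ≤ 73. This harmonic recurrence is solved by u_k = k/74, giving u_17 = 17/74.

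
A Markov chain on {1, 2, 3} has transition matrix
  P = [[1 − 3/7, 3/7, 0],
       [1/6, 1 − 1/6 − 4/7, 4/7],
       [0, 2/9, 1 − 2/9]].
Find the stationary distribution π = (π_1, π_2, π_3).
π = (49/499, 126/499, 324/499)

This is a birth-death chain on three states, which satisfies detailed balance: π_1 · P_{12} = π_2 · P_{21} and π_2 · P_{23} = π_3 · P_{32}.
From π_1 · 3/7 = π_2 · 1/6: π_2/π_1 = (3/7)/(1/6) = 18/7.
From π_2 · 4/7 = π_3 · 2/9: π_3/π_2 = (4/7)/(2/9) = 18/7.
Take π_1 proportional to 1; then unnormalized π = (1, 18/7, 324/49). Normalize by dividing by the sum 499/49:
  π = (49/499, 126/499, 324/499).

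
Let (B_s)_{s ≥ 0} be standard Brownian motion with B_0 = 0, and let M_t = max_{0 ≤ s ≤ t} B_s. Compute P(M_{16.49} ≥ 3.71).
P(M_{16.49} ≥ 3.71) = 2·P(B_{16.49} ≥ 3.71) = 2(1 − Φ(3.71/√16.49)) ≈ 0.3609

By the reflection principle for Brownian motion, P(M_t ≥ a) = 2 · P(B_t ≥ a) for a ≥ 0. Since B_t ~ N(0, t), P(B_t ≥ 3.71) = 1 − Φ(3.71/√t) = 1 − Φ(3.71/√16.49) = 1 − Φ(0.9136). So
  P(M_{16.49} ≥ 3.71) = 2(1 − Φ(0.9136)) ≈ 0.3609.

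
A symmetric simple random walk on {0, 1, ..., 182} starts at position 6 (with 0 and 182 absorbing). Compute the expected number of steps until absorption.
E[τ | X_0 = 6] = 1056

Let v_k = E[τ | X_0 = k]. Boundary: v_0 = v_182 = 0. Recurrence: v_k = 1 + (v_{k-1} + v_{k+1})/2 for 1 ≤ k ≤ 181. The particular solution to v_k − (v_{k-1} + v_{k+1})/2 = 1 is v_k = −k^2. Adding homogeneous solution A + B k and matching boundaries gives v_k = k (182 − k). Substituting k = 6: v_6 = 6 · 176 = 1056.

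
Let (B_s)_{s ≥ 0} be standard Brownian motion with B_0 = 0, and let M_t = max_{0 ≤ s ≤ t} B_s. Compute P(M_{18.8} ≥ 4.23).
P(M_{18.8} ≥ 4.23) = 2·P(B_{18.8} ≥ 4.23) = 2(1 − Φ(4.23/√18.8)) ≈ 0.3293

By the reflection principle for Brownian motion, P(M_t ≥ a) = 2 · P(B_t ≥ a) for a ≥ 0. Since B_t ~ N(0, t), P(B_t ≥ 4.23) = 1 − Φ(4.23/√t) = 1 − Φ(4.23/√18.8) = 1 − Φ(0.9756). So
  P(M_{18.8} ≥ 4.23) = 2(1 − Φ(0.9756)) ≈ 0.3293.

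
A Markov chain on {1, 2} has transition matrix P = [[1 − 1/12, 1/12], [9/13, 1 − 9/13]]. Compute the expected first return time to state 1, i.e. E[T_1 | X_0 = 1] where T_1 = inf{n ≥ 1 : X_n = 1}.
E[T_1 | X_0 = 1] = 1/π_1 = 121/108

For an irreducible recurrent Markov chain with stationary distribution π, E[T_i | X_0 = i] = 1/π_i (Kac's formula). Here π_1 = (9/13)/(1/12 + 9/13) = (9/13)/(121/156) = 108/121, so E[T_1 | X_0 = 1] = 1/π_1 = (1/12 + 9/13)/(9/13) = (121/156)/(9/13) = 121/108.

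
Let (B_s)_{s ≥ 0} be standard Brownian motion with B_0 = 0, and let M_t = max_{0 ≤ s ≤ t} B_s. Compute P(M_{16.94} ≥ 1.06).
P(M_{16.94} ≥ 1.06) = 2·P(B_{16.94} ≥ 1.06) = 2(1 − Φ(1.06/√16.94)) ≈ 0.7968

By the reflection principle for Brownian motion, P(M_t ≥ a) = 2 · P(B_t ≥ a) for a ≥ 0. Since B_t ~ N(0, t), P(B_t ≥ 1.06) = 1 − Φ(1.06/√t) = 1 − Φ(1.06/√16.94) = 1 − Φ(0.2575). So
  P(M_{16.94} ≥ 1.06) = 2(1 − Φ(0.2575)) ≈ 0.7968.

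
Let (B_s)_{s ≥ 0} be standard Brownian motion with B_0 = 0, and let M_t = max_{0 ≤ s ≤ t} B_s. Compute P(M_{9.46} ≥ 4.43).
P(M_{9.46} ≥ 4.43) = 2·P(B_{9.46} ≥ 4.43) = 2(1 − Φ(4.43/√9.46)) ≈ 0.1498

By the reflection principle for Brownian motion, P(M_t ≥ a) = 2 · P(B_t ≥ a) for a ≥ 0. Since B_t ~ N(0, t), P(B_t ≥ 4.43) = 1 − Φ(4.43/√t) = 1 − Φ(4.43/√9.46) = 1 − Φ(1.4403). So
  P(M_{9.46} ≥ 4.43) = 2(1 − Φ(1.4403)) ≈ 0.1498.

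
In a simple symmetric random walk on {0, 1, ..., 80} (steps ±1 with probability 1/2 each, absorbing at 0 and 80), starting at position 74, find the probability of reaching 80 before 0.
P(hit 80 before 0) = 74/80 = 37/40

Let u_k = P(hit 80 before 0 | start at k). Then u_0 = 0, u_80 = 1, and u_k = u_{k-1}/2 + u_{k+1}/2 for 1 ≤ k ≤ 79. This harmonic recurrence is solved by u_k = k/80, giving u_74 = 74/80 = 37/40.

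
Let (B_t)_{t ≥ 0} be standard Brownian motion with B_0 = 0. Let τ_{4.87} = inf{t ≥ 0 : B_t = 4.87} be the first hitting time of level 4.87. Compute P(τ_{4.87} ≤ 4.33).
P(τ_{4.87} ≤ 4.33) = 2(1 − Φ(4.87/√4.33)) = 2(1 − Φ(2.3404)) ≈ 0.0193

By the reflection principle for standard BM, P(τ_b ≤ t) = 2 · P(B_t ≥ b). Since B_t ~ N(0, t), P(B_t ≥ 4.87) = 1 − Φ(4.87/√t) = 1 − Φ(4.87/√4.33) = 1 − Φ(2.3404) ≈ 0.00963. Doubling: P(τ_{4.87} ≤ 4.33) ≈ 2 · 0.00963 = 0.01926 ≈ 0.0193.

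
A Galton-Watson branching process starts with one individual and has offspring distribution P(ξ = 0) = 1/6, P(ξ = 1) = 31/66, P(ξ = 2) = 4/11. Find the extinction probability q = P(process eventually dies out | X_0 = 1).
q = 11/24

The pgf is f(s) = 1/6 + 31/66·s + 4/11·s². The extinction probability q is the smallest fixed point of f in [0, 1]. Setting s = f(s):
  4/11·s² + (31/66 − 1)·s + 1/6 = 0
  4/11·s² − (1/6 + 4/11)·s + 1/6 = 0
which factors as (s − 1)·(4/11·s − 1/6) = 0, giving roots s = 1 and s = (1/6)/(4/11) = 11/24.
Mean offspring μ = 31/66 + 2·4/11 = 79/66 > 1 (supercritical), so q < 1. The extinction probability is the smaller root: q = (1/6)/(4/11) = 11/24.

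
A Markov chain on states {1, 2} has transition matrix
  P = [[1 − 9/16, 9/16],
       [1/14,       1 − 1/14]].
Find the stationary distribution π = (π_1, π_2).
π_1 = 8/71, π_2 = 63/71

Solve πP = π with π_1 + π_2 = 1. From πP = π: π_1 · (1 − 9/16) + π_2 · 1/14 = π_1 ⇒ π_2 · 1/14 = π_1 · 9/16 ⇒ π_2/π_1 = (9/16)/(1/14) = 63/8. Together with π_1 + π_2 = 1:
  π_1 = (1/14)/(9/16 + 1/14) = (1/14)/(71/112) = 8/71,
  π_2 = (9/16)/(9/16 + 1/14) = (9/16)/(71/112) = 63/71.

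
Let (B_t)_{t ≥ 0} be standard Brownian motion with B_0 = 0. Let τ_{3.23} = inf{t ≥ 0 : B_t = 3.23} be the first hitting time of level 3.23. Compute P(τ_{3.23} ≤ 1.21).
P(τ_{3.23} ≤ 1.21) = 2(1 − Φ(3.23/√1.21)) = 2(1 − Φ(2.9364)) ≈ 0.0033

By the reflection principle for standard BM, P(τ_b ≤ t) = 2 · P(B_t ≥ b). Since B_t ~ N(0, t), P(B_t ≥ 3.23) = 1 − Φ(3.23/√t) = 1 − Φ(3.23/√1.21) = 1 − Φ(2.9364) ≈ 0.00166. Doubling: P(τ_{3.23} ≤ 1.21) ≈ 2 · 0.00166 = 0.00332 ≈ 0.0033.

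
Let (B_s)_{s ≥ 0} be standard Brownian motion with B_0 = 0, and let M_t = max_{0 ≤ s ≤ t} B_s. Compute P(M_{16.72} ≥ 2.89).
P(M_{16.72} ≥ 2.89) = 2·P(B_{16.72} ≥ 2.89) = 2(1 − Φ(2.89/√16.72)) ≈ 0.4797

By the reflection principle for Brownian motion, P(M_t ≥ a) = 2 · P(B_t ≥ a) for a ≥ 0. Since B_t ~ N(0, t), P(B_t ≥ 2.89) = 1 − Φ(2.89/√t) = 1 − Φ(2.89/√16.72) = 1 − Φ(0.7068). So
  P(M_{16.72} ≥ 2.89) = 2(1 − Φ(0.7068)) ≈ 0.4797.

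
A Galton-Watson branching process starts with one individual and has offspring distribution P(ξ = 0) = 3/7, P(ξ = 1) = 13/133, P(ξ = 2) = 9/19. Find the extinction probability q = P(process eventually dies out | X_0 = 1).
q = 19/21

The pgf is f(s) = 3/7 + 13/133·s + 9/19·s². The extinction probability q is the smallest fixed point of f in [0, 1]. Setting s = f(s):
  9/19·s² + (13/133 − 1)·s + 3/7 = 0
  9/19·s² − (3/7 + 9/19)·s + 3/7 = 0
which factors as (s − 1)·(9/19·s − 3/7) = 0, giving roots s = 1 and s = (3/7)/(9/19) = 19/21.
Mean offspring μ = 13/133 + 2·9/19 = 139/133 > 1 (supercritical), so q < 1. The extinction probability is the smaller root: q = (3/7)/(9/19) = 19/21.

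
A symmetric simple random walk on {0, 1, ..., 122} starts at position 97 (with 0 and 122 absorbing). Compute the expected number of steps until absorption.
E[τ | X_0 = 97] = 2425

Let v_k = E[τ | X_0 = k]. Boundary: v_0 = v_122 = 0. Recurrence: v_k = 1 + (v_{k-1} + v_{k+1})/2 for 1 ≤ k ≤ 121. The particular solution to v_k − (v_{k-1} + v_{k+1})/2 = 1 is v_k = −k^2. Adding homogeneous solution A + B k and matching boundaries gives v_k = k (122 − k). Substituting k = 97: v_97 = 97 · 25 = 2425.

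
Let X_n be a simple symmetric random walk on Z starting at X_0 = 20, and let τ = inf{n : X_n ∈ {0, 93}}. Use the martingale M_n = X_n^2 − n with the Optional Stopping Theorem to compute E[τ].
E[τ] = 1460

M_n = X_n^2 − n is a martingale (since E[X_{n+1}^2 | F_n] = X_n^2 + 1). By OST (τ has finite mean in a bounded region), E[M_τ] = E[M_0] = X_0^2 − 0 = 20^2 = 400. Also E[M_τ] = E[X_τ^2] − E[τ]. The walk exits at 0 or 93, with P(hit 93 first) = 20/93, so E[X_τ^2] = 93^2 · 20/93 + 0 = 1860. Thus E[τ] = E[X_τ^2] − E[M_τ] = 1860 − 400 = 1460 = 20(93 − 20) = 1460.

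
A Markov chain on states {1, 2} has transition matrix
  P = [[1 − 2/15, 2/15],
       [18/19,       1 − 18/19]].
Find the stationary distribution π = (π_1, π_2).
π_1 = 135/154, π_2 = 19/154

Solve πP = π with π_1 + π_2 = 1. From πP = π: π_1 · (1 − 2/15) + π_2 · 18/19 = π_1 ⇒ π_2 · 18/19 = π_1 · 2/15 ⇒ π_2/π_1 = (2/15)/(18/19) = 19/135. Together with π_1 + π_2 = 1:
  π_1 = (18/19)/(2/15 + 18/19) = (18/19)/(308/285) = 135/154,
  π_2 = (2/15)/(2/15 + 18/19) = (2/15)/(308/285) = 19/154.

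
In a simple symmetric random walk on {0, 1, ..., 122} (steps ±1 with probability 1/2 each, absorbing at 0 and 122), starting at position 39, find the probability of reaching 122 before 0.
P(hit 122 before 0) = 39/122

Let u_k = P(hit 122 before 0 | start at k). Then u_0 = 0, u_122 = 1, and u_k = u_{k-1}/2 + u_{k+1}/2 for 1 ≤ k ≤ 121. This harmonic recurrence is solved by u_k = k/122, giving u_39 = 39/122.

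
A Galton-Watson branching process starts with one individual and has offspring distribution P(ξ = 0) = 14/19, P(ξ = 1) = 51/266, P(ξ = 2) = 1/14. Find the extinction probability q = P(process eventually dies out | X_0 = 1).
q = 1

Mean offspring μ = 0·14/19 + 1·51/266 + 2·1/14 = 89/266 ≤ 1. For μ ≤ 1 with offspring not concentrated at 1, the Galton-Watson process goes extinct almost surely, so q = 1.
(Algebraic check: The pgf is f(s) = 14/19 + 51/266·s + 1/14·s². The extinction probability q is the smallest fixed point of f in [0, 1]. Setting s = f(s):
  1/14·s² + (51/266 − 1)·s + 14/19 = 0
  1/14·s² − (14/19 + 1/14)·s + 14/19 = 0
which factors as (s − 1)·(1/14·s − 14/19) = 0, giving roots s = 1 and s = (14/19)/(1/14) = 196/19. Since 196/19 ≥ 1, the smallest root in [0, 1] is s = 1.)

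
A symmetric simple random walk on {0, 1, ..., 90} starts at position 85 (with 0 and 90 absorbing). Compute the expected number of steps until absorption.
E[τ | X_0 = 85] = 425

Let v_k = E[τ | X_0 = k]. Boundary: v_0 = v_90 = 0. Recurrence: v_k = 1 + (v_{k-1} + v_{k+1})/2 for 1 ≤ k ≤ 89. The particular solution to v_k − (v_{k-1} + v_{k+1})/2 = 1 is v_k = −k^2. Adding homogeneous solution A + B k and matching boundaries gives v_k = k (90 − k). Substituting k = 85: v_85 = 85 · 5 = 425.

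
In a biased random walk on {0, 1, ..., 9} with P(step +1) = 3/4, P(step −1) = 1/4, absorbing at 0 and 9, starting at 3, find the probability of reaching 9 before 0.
P(hit 9 before 0) = (1 − (1/3)^3) / (1 − (1/3)^9) = 729/757

Let u_k denote P(reach 9 before 0 | start at k). Boundary: u_0 = 0, u_9 = 1. Recurrence: u_k = 3/4·u_{k+1} + 1/4·u_{k-1} for 1 ≤ k ≤ 8. Try u_k = A + B·r^k with r = q/p = (1/4)/(3/4) = 1/3. Substitution satisfies the recurrence; boundary conditions give:
  u_k = (1 − r^k) / (1 − r^N) = (1 − (1/3)^3) / (1 − (1/3)^9) = 729/757.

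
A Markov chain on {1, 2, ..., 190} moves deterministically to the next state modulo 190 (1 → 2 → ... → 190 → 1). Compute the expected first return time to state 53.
E[T_53 | X_0 = 53] = 190

The chain cycles deterministically, so starting at state 53 it returns in exactly 190 steps. Equivalently, the stationary distribution is uniform π_j = 1/190 for every state j, so by Kac's formula E[T_53] = 1/π_53 = 190.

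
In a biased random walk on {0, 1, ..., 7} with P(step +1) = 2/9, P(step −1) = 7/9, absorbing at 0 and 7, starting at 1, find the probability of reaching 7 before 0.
P(hit 7 before 0) = (1 − (7/2)^1) / (1 − (7/2)^7) = 64/164683

Let u_k denote P(reach 7 before 0 | start at k). Boundary: u_0 = 0, u_7 = 1. Recurrence: u_k = 2/9·u_{k+1} + 7/9·u_{k-1} for 1 ≤ k ≤ 6. Try u_k = A + B·r^k with r = q/p = (7/9)/(2/9) = 7/2. Substitution satisfies the recurrence; boundary conditions give:
  u_k = (1 − r^k) / (1 − r^N) = (1 − (7/2)^1) / (1 − (7/2)^7) = 64/164683.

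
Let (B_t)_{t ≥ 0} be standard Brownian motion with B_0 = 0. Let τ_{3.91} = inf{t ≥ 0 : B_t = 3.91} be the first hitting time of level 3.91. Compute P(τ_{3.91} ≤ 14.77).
P(τ_{3.91} ≤ 14.77) = 2(1 − Φ(3.91/√14.77)) = 2(1 − Φ(1.0174)) ≈ 0.3090

By the reflection principle for standard BM, P(τ_b ≤ t) = 2 · P(B_t ≥ b). Since B_t ~ N(0, t), P(B_t ≥ 3.91) = 1 − Φ(3.91/√t) = 1 − Φ(3.91/√14.77) = 1 − Φ(1.0174) ≈ 0.15448. Doubling: P(τ_{3.91} ≤ 14.77) ≈ 2 · 0.15448 = 0.30896 ≈ 0.3090.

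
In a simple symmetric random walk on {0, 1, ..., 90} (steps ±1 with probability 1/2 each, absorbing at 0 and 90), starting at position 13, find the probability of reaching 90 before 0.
P(hit 90 before 0) = 13/90

Let u_k = P(hit 90 before 0 | start at k). Then u_0 = 0, u_90 = 1, and u_k = u_{k-1}/2 + u_{k+1}/2 for 1 ≤ k ≤ 89. This harmonic recurrence is solved by u_k = k/90, giving u_13 = 13/90.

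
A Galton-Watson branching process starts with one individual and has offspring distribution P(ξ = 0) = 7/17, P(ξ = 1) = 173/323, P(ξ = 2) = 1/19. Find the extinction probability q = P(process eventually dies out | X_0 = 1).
q = 1

Mean offspring μ = 0·7/17 + 1·173/323 + 2·1/19 = 207/323 ≤ 1. For μ ≤ 1 with offspring not concentrated at 1, the Galton-Watson process goes extinct almost surely, so q = 1.
(Algebraic check: The pgf is f(s) = 7/17 + 173/323·s + 1/19·s². The extinction probability q is the smallest fixed point of f in [0, 1]. Setting s = f(s):
  1/19·s² + (173/323 − 1)·s + 7/17 = 0
  1/19·s² − (7/17 + 1/19)·s + 7/17 = 0
which factors as (s − 1)·(1/19·s − 7/17) = 0, giving roots s = 1 and s = (7/17)/(1/19) = 133/17. Since 133/17 ≥ 1, the smallest root in [0, 1] is s = 1.)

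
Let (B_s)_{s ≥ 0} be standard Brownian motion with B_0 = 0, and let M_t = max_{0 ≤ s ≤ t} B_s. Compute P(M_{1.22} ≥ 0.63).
P(M_{1.22} ≥ 0.63) = 2·P(B_{1.22} ≥ 0.63) = 2(1 − Φ(0.63/√1.22)) ≈ 0.5684

By the reflection principle for Brownian motion, P(M_t ≥ a) = 2 · P(B_t ≥ a) for a ≥ 0. Since B_t ~ N(0, t), P(B_t ≥ 0.63) = 1 − Φ(0.63/√t) = 1 − Φ(0.63/√1.22) = 1 − Φ(0.5704). So
  P(M_{1.22} ≥ 0.63) = 2(1 − Φ(0.5704)) ≈ 0.5684.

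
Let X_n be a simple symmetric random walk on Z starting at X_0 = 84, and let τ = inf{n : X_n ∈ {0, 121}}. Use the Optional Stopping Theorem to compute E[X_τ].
E[X_τ] = 84

X_n is a martingale and τ is a bounded-mean stopping time (indeed τ is finite a.s. with bounded expectation since the walk is in a bounded region). By the OST, E[X_τ] = E[X_0] = 84. Equivalently: E[X_τ] = 121 · P(hit 121 first) + 0 · P(hit 0 first) = 121 · (84/121) = 84.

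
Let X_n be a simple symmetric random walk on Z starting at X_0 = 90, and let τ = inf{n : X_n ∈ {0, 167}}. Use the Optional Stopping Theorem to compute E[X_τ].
E[X_τ] = 90

X_n is a martingale and τ is a bounded-mean stopping time (indeed τ is finite a.s. with bounded expectation since the walk is in a bounded region). By the OST, E[X_τ] = E[X_0] = 90. Equivalently: E[X_τ] = 167 · P(hit 167 first) + 0 · P(hit 0 first) = 167 · (90/167) = 90.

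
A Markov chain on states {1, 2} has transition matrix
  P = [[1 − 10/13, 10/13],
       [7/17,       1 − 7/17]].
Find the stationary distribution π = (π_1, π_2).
π_1 = 91/261, π_2 = 170/261

Solve πP = π with π_1 + π_2 = 1. From πP = π: π_1 · (1 − 10/13) + π_2 · 7/17 = π_1 ⇒ π_2 · 7/17 = π_1 · 10/13 ⇒ π_2/π_1 = (10/13)/(7/17) = 170/91. Together with π_1 + π_2 = 1:
  π_1 = (7/17)/(10/13 + 7/17) = (7/17)/(261/221) = 91/261,
  π_2 = (10/13)/(10/13 + 7/17) = (10/13)/(261/221) = 170/261.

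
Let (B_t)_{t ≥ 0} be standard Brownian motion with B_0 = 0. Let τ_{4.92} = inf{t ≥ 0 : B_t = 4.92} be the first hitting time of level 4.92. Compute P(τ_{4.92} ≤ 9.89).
P(τ_{4.92} ≤ 9.89) = 2(1 − Φ(4.92/√9.89)) = 2(1 − Φ(1.5645)) ≈ 0.1177

By the reflection principle for standard BM, P(τ_b ≤ t) = 2 · P(B_t ≥ b). Since B_t ~ N(0, t), P(B_t ≥ 4.92) = 1 − Φ(4.92/√t) = 1 − Φ(4.92/√9.89) = 1 − Φ(1.5645) ≈ 0.05885. Doubling: P(τ_{4.92} ≤ 9.89) ≈ 2 · 0.05885 = 0.11770 ≈ 0.1177.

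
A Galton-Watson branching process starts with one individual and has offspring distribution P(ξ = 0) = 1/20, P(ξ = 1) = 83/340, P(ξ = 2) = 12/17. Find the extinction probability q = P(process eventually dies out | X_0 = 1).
q = 17/240

The pgf is f(s) = 1/20 + 83/340·s + 12/17·s². The extinction probability q is the smallest fixed point of f in [0, 1]. Setting s = f(s):
  12/17·s² + (83/340 − 1)·s + 1/20 = 0
  12/17·s² − (1/20 + 12/17)·s + 1/20 = 0
which factors as (s − 1)·(12/17·s − 1/20) = 0, giving roots s = 1 and s = (1/20)/(12/17) = 17/240.
Mean offspring μ = 83/340 + 2·12/17 = 563/340 > 1 (supercritical), so q < 1. The extinction probability is the smaller root: q = (1/20)/(12/17) = 17/240.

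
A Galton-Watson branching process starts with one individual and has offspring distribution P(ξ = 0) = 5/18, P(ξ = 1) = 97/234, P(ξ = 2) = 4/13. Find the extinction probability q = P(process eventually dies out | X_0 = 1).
q = 65/72

The pgf is f(s) = 5/18 + 97/234·s + 4/13·s². The extinction probability q is the smallest fixed point of f in [0, 1]. Setting s = f(s):
  4/13·s² + (97/234 − 1)·s + 5/18 = 0
  4/13·s² − (5/18 + 4/13)·s + 5/18 = 0
which factors as (s − 1)·(4/13·s − 5/18) = 0, giving roots s = 1 and s = (5/18)/(4/13) = 65/72.
Mean offspring μ = 97/234 + 2·4/13 = 241/234 > 1 (supercritical), so q < 1. The extinction probability is the smaller root: q = (5/18)/(4/13) = 65/72.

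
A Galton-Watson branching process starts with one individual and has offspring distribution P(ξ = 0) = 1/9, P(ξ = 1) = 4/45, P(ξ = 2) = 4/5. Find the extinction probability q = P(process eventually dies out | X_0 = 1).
q = 5/36

The pgf is f(s) = 1/9 + 4/45·s + 4/5·s². The extinction probability q is the smallest fixed point of f in [0, 1]. Setting s = f(s):
  4/5·s² + (4/45 − 1)·s + 1/9 = 0
  4/5·s² − (1/9 + 4/5)·s + 1/9 = 0
which factors as (s − 1)·(4/5·s − 1/9) = 0, giving roots s = 1 and s = (1/9)/(4/5) = 5/36.
Mean offspring μ = 4/45 + 2·4/5 = 76/45 > 1 (supercritical), so q < 1. The extinction probability is the smaller root: q = (1/9)/(4/5) = 5/36.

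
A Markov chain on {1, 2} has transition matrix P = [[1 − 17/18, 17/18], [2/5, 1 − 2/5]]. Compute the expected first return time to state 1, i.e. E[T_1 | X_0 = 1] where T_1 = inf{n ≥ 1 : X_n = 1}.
E[T_1 | X_0 = 1] = 1/π_1 = 121/36

For an irreducible recurrent Markov chain with stationary distribution π, E[T_i | X_0 = i] = 1/π_i (Kac's formula). Here π_1 = (2/5)/(17/18 + 2/5) = (2/5)/(121/90) = 36/121, so E[T_1 | X_0 = 1] = 1/π_1 = (17/18 + 2/5)/(2/5) = (121/90)/(2/5) = 121/36.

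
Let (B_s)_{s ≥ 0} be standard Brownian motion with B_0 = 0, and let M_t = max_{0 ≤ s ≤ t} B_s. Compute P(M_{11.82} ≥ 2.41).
P(M_{11.82} ≥ 2.41) = 2·P(B_{11.82} ≥ 2.41) = 2(1 − Φ(2.41/√11.82)) ≈ 0.4833

By the reflection principle for Brownian motion, P(M_t ≥ a) = 2 · P(B_t ≥ a) for a ≥ 0. Since B_t ~ N(0, t), P(B_t ≥ 2.41) = 1 − Φ(2.41/√t) = 1 − Φ(2.41/√11.82) = 1 − Φ(0.7010). So
  P(M_{11.82} ≥ 2.41) = 2(1 − Φ(0.7010)) ≈ 0.4833.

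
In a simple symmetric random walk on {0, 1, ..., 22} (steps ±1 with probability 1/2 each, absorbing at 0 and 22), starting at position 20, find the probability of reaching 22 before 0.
P(hit 22 before 0) = 20/22 = 10/11

Let u_k = P(hit 22 before 0 | start at k). Then u_0 = 0, u_22 = 1, and u_k = u_{k-1}/2 + u_{k+1}/2 for 1 ≤ k ≤ 21. This harmonic recurrence is solved by u_k = k/22, giving u_20 = 20/22 = 10/11.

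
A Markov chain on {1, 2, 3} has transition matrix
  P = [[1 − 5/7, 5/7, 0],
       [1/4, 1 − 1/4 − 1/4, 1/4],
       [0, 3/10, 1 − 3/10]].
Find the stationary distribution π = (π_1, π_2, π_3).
π = (21/131, 60/131, 50/131)

This is a birth-death chain on three states, which satisfies detailed balance: π_1 · P_{12} = π_2 · P_{21} and π_2 · P_{23} = π_3 · P_{32}.
From π_1 · 5/7 = π_2 · 1/4: π_2/π_1 = (5/7)/(1/4) = 20/7.
From π_2 · 1/4 = π_3 · 3/10: π_3/π_2 = (1/4)/(3/10) = 5/6.
Take π_1 proportional to 1; then unnormalized π = (1, 20/7, 50/21). Normalize by dividing by the sum 131/21:
  π = (21/131, 60/131, 50/131).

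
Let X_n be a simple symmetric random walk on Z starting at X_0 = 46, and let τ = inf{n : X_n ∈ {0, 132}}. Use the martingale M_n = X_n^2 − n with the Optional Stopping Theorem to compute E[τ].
E[τ] = 3956

M_n = X_n^2 − n is a martingale (since E[X_{n+1}^2 | F_n] = X_n^2 + 1). By OST (τ has finite mean in a bounded region), E[M_τ] = E[M_0] = X_0^2 − 0 = 46^2 = 2116. Also E[M_τ] = E[X_τ^2] − E[τ]. The walk exits at 0 or 132, with P(hit 132 first) = 46/132, so E[X_τ^2] = 132^2 · 46/132 + 0 = 6072. Thus E[τ] = E[X_τ^2] − E[M_τ] = 6072 − 2116 = 3956 = 46(132 − 46) = 3956.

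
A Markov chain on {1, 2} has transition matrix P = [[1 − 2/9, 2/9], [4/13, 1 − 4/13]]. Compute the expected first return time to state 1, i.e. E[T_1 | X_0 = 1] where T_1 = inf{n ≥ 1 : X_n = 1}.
E[T_1 | X_0 = 1] = 1/π_1 = 31/18

For an irreducible recurrent Markov chain with stationary distribution π, E[T_i | X_0 = i] = 1/π_i (Kac's formula). Here π_1 = (4/13)/(2/9 + 4/13) = (4/13)/(62/117) = 18/31, so E[T_1 | X_0 = 1] = 1/π_1 = (2/9 + 4/13)/(4/13) = (62/117)/(4/13) = 31/18.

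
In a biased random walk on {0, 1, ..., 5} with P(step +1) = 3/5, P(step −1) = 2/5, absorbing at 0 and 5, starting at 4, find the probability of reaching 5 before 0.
P(hit 5 before 0) = (1 − (2/3)^4) / (1 − (2/3)^5) = 195/211

Let u_k denote P(reach 5 before 0 | start at k). Boundary: u_0 = 0, u_5 = 1. Recurrence: u_k = 3/5·u_{k+1} + 2/5·u_{k-1} for 1 ≤ k ≤ 4. Try u_k = A + B·r^k with r = q/p = (2/5)/(3/5) = 2/3. Substitution satisfies the recurrence; boundary conditions give:
  u_k = (1 − r^k) / (1 − r^N) = (1 − (2/3)^4) / (1 − (2/3)^5) = 195/211.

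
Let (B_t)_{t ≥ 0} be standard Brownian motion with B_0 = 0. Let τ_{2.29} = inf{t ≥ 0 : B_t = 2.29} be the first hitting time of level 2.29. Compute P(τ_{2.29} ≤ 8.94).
P(τ_{2.29} ≤ 8.94) = 2(1 − Φ(2.29/√8.94)) = 2(1 − Φ(0.7659)) ≈ 0.4437

By the reflection principle for standard BM, P(τ_b ≤ t) = 2 · P(B_t ≥ b). Since B_t ~ N(0, t), P(B_t ≥ 2.29) = 1 − Φ(2.29/√t) = 1 − Φ(2.29/√8.94) = 1 − Φ(0.7659) ≈ 0.22187. Doubling: P(τ_{2.29} ≤ 8.94) ≈ 2 · 0.22187 = 0.44374 ≈ 0.4437.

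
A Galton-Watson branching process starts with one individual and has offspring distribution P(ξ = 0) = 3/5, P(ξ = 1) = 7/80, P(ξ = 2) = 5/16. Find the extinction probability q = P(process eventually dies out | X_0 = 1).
q = 1

Mean offspring μ = 0·3/5 + 1·7/80 + 2·5/16 = 57/80 ≤ 1. For μ ≤ 1 with offspring not concentrated at 1, the Galton-Watson process goes extinct almost surely, so q = 1.
(Algebraic check: The pgf is f(s) = 3/5 + 7/80·s + 5/16·s². The extinction probability q is the smallest fixed point of f in [0, 1]. Setting s = f(s):
  5/16·s² + (7/80 − 1)·s + 3/5 = 0
  5/16·s² − (3/5 + 5/16)·s + 3/5 = 0
which factors as (s − 1)·(5/16·s − 3/5) = 0, giving roots s = 1 and s = (3/5)/(5/16) = 48/25. Since 48/25 ≥ 1, the smallest root in [0, 1] is s = 1.)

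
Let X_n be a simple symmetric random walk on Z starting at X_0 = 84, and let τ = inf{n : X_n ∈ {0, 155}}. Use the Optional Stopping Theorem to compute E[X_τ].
E[X_τ] = 84

X_n is a martingale and τ is a bounded-mean stopping time (indeed τ is finite a.s. with bounded expectation since the walk is in a bounded region). By the OST, E[X_τ] = E[X_0] = 84. Equivalently: E[X_τ] = 155 · P(hit 155 first) + 0 · P(hit 0 first) = 155 · (84/155) = 84.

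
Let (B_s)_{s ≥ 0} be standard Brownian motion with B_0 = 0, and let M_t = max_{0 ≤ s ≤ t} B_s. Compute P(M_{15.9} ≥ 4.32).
P(M_{15.9} ≥ 4.32) = 2·P(B_{15.9} ≥ 4.32) = 2(1 − Φ(4.32/√15.9)) ≈ 0.2786

By the reflection principle for Brownian motion, P(M_t ≥ a) = 2 · P(B_t ≥ a) for a ≥ 0. Since B_t ~ N(0, t), P(B_t ≥ 4.32) = 1 − Φ(4.32/√t) = 1 − Φ(4.32/√15.9) = 1 − Φ(1.0834). So
  P(M_{15.9} ≥ 4.32) = 2(1 − Φ(1.0834)) ≈ 0.2786.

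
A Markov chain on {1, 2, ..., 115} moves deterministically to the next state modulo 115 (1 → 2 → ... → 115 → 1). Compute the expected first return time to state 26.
E[T_26 | X_0 = 26] = 115

The chain cycles deterministically, so starting at state 26 it returns in exactly 115 steps. Equivalently, the stationary distribution is uniform π_j = 1/115 for every state j, so by Kac's formula E[T_26] = 1/π_26 = 115.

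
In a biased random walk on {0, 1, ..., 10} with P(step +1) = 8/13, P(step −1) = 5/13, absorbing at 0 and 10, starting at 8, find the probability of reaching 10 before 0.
P(hit 10 before 0) = (1 − (5/8)^8) / (1 − (5/8)^10) = 26890816/27281441

Let u_k denote P(reach 10 before 0 | start at k). Boundary: u_0 = 0, u_10 = 1. Recurrence: u_k = 8/13·u_{k+1} + 5/13·u_{k-1} for 1 ≤ k ≤ 9. Try u_k = A + B·r^k with r = q/p = (5/13)/(8/13) = 5/8. Substitution satisfies the recurrence; boundary conditions give:
  u_k = (1 − r^k) / (1 − r^N) = (1 − (5/8)^8) / (1 − (5/8)^10) = 26890816/27281441.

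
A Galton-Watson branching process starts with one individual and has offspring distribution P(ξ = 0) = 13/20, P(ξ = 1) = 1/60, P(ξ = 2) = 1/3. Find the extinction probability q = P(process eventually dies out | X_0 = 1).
q = 1

Mean offspring μ = 0·13/20 + 1·1/60 + 2·1/3 = 41/60 ≤ 1. For μ ≤ 1 with offspring not concentrated at 1, the Galton-Watson process goes extinct almost surely, so q = 1.
(Algebraic check: The pgf is f(s) = 13/20 + 1/60·s + 1/3·s². The extinction probability q is the smallest fixed point of f in [0, 1]. Setting s = f(s):
  1/3·s² + (1/60 − 1)·s + 13/20 = 0
  1/3·s² − (13/20 + 1/3)·s + 13/20 = 0
which factors as (s − 1)·(1/3·s − 13/20) = 0, giving roots s = 1 and s = (13/20)/(1/3) = 39/20. Since 39/20 ≥ 1, the smallest root in [0, 1] is s = 1.)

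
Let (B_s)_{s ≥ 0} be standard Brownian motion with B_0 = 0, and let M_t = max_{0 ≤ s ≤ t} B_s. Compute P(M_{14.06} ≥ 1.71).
P(M_{14.06} ≥ 1.71) = 2·P(B_{14.06} ≥ 1.71) = 2(1 − Φ(1.71/√14.06)) ≈ 0.6484

By the reflection principle for Brownian motion, P(M_t ≥ a) = 2 · P(B_t ≥ a) for a ≥ 0. Since B_t ~ N(0, t), P(B_t ≥ 1.71) = 1 − Φ(1.71/√t) = 1 − Φ(1.71/√14.06) = 1 − Φ(0.4560). So
  P(M_{14.06} ≥ 1.71) = 2(1 − Φ(0.4560)) ≈ 0.6484.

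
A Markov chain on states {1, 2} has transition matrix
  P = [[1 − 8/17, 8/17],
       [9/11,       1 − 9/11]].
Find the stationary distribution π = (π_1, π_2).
π_1 = 153/241, π_2 = 88/241

Solve πP = π with π_1 + π_2 = 1. From πP = π: π_1 · (1 − 8/17) + π_2 · 9/11 = π_1 ⇒ π_2 · 9/11 = π_1 · 8/17 ⇒ π_2/π_1 = (8/17)/(9/11) = 88/153. Together with π_1 + π_2 = 1:
  π_1 = (9/11)/(8/17 + 9/11) = (9/11)/(241/187) = 153/241,
  π_2 = (8/17)/(8/17 + 9/11) = (8/17)/(241/187) = 88/241.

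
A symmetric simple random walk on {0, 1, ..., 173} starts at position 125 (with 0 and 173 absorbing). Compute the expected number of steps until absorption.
E[τ | X_0 = 125] = 6000

Let v_k = E[τ | X_0 = k]. Boundary: v_0 = v_173 = 0. Recurrence: v_k = 1 + (v_{k-1} + v_{k+1})/2 for 1 ≤ k ≤ 172. The particular solution to v_k − (v_{k-1} + v_{k+1})/2 = 1 is v_k = −k^2. Adding homogeneous solution A + B k and matching boundaries gives v_k = k (173 − k). Substituting k = 125: v_125 = 125 · 48 = 6000.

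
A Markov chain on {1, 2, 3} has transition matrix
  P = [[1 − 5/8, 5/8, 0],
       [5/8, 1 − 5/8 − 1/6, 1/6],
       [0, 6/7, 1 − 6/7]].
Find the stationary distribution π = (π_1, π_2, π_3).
π = (36/79, 36/79, 7/79)

This is a birth-death chain on three states, which satisfies detailed balance: π_1 · P_{12} = π_2 · P_{21} and π_2 · P_{23} = π_3 · P_{32}.
From π_1 · 5/8 = π_2 · 5/8: π_2/π_1 = (5/8)/(5/8) = 1.
From π_2 · 1/6 = π_3 · 6/7: π_3/π_2 = (1/6)/(6/7) = 7/36.
Take π_1 proportional to 1; then unnormalized π = (1, 1, 7/36). Normalize by dividing by the sum 79/36:
  π = (36/79, 36/79, 7/79).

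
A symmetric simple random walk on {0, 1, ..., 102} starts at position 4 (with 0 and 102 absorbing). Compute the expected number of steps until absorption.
E[τ | X_0 = 4] = 392

Let v_k = E[τ | X_0 = k]. Boundary: v_0 = v_102 = 0. Recurrence: v_k = 1 + (v_{k-1} + v_{k+1})/2 for 1 ≤ k ≤ 101. The particular solution to v_k − (v_{k-1} + v_{k+1})/2 = 1 is v_k = −k^2. Adding homogeneous solution A + B k and matching boundaries gives v_k = k (102 − k). Substituting k = 4: v_4 = 4 · 98 = 392.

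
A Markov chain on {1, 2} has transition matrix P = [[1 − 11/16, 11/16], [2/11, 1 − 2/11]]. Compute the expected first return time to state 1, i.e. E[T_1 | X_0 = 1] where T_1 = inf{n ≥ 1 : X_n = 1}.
E[T_1 | X_0 = 1] = 1/π_1 = 153/32

For an irreducible recurrent Markov chain with stationary distribution π, E[T_i | X_0 = i] = 1/π_i (Kac's formula). Here π_1 = (2/11)/(11/16 + 2/11) = (2/11)/(153/176) = 32/153, so E[T_1 | X_0 = 1] = 1/π_1 = (11/16 + 2/11)/(2/11) = (153/176)/(2/11) = 153/32.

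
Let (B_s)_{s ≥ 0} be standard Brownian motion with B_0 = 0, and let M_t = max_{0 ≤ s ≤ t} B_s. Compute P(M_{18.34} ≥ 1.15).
P(M_{18.34} ≥ 1.15) = 2·P(B_{18.34} ≥ 1.15) = 2(1 − Φ(1.15/√18.34)) ≈ 0.7883

By the reflection principle for Brownian motion, P(M_t ≥ a) = 2 · P(B_t ≥ a) for a ≥ 0. Since B_t ~ N(0, t), P(B_t ≥ 1.15) = 1 − Φ(1.15/√t) = 1 − Φ(1.15/√18.34) = 1 − Φ(0.2685). So
  P(M_{18.34} ≥ 1.15) = 2(1 − Φ(0.2685)) ≈ 0.7883.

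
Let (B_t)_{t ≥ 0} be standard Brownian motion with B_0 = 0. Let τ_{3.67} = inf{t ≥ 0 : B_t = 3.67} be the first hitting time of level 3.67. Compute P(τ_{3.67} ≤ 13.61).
P(τ_{3.67} ≤ 13.61) = 2(1 − Φ(3.67/√13.61)) = 2(1 − Φ(0.9948)) ≈ 0.3198

By the reflection principle for standard BM, P(τ_b ≤ t) = 2 · P(B_t ≥ b). Since B_t ~ N(0, t), P(B_t ≥ 3.67) = 1 − Φ(3.67/√t) = 1 − Φ(3.67/√13.61) = 1 − Φ(0.9948) ≈ 0.15992. Doubling: P(τ_{3.67} ≤ 13.61) ≈ 2 · 0.15992 = 0.31984 ≈ 0.3198.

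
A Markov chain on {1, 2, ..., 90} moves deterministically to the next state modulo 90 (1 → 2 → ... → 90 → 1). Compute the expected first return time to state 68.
E[T_68 | X_0 = 68] = 90

The chain cycles deterministically, so starting at state 68 it returns in exactly 90 steps. Equivalently, the stationary distribution is uniform π_j = 1/90 for every state j, so by Kac's formula E[T_68] = 1/π_68 = 90.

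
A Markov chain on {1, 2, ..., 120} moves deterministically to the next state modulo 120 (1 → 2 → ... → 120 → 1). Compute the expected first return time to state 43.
E[T_43 | X_0 = 43] = 120

The chain cycles deterministically, so starting at state 43 it returns in exactly 120 steps. Equivalently, the stationary distribution is uniform π_j = 1/120 for every state j, so by Kac's formula E[T_43] = 1/π_43 = 120.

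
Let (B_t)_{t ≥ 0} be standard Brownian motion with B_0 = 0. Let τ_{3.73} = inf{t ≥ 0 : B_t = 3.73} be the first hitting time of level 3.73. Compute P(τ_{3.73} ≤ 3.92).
P(τ_{3.73} ≤ 3.92) = 2(1 − Φ(3.73/√3.92)) = 2(1 − Φ(1.8839)) ≈ 0.0596

By the reflection principle for standard BM, P(τ_b ≤ t) = 2 · P(B_t ≥ b). Since B_t ~ N(0, t), P(B_t ≥ 3.73) = 1 − Φ(3.73/√t) = 1 − Φ(3.73/√3.92) = 1 − Φ(1.8839) ≈ 0.02979. Doubling: P(τ_{3.73} ≤ 3.92) ≈ 2 · 0.02979 = 0.05958 ≈ 0.0596.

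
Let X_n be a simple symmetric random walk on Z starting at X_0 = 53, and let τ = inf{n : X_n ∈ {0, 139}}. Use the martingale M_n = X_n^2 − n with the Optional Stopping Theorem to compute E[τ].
E[τ] = 4558

M_n = X_n^2 − n is a martingale (since E[X_{n+1}^2 | F_n] = X_n^2 + 1). By OST (τ has finite mean in a bounded region), E[M_τ] = E[M_0] = X_0^2 − 0 = 53^2 = 2809. Also E[M_τ] = E[X_τ^2] − E[τ]. The walk exits at 0 or 139, with P(hit 139 first) = 53/139, so E[X_τ^2] = 139^2 · 53/139 + 0 = 7367. Thus E[τ] = E[X_τ^2] − E[M_τ] = 7367 − 2809 = 4558 = 53(139 − 53) = 4558.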